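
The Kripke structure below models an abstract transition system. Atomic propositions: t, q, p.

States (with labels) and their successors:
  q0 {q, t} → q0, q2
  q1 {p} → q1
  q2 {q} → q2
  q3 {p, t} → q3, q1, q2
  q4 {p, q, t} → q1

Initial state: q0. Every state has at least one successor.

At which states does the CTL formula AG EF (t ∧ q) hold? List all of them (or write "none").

States satisfying EF (t ∧ q): {q0, q4}.
States satisfying AG EF (t ∧ q): ∅.

none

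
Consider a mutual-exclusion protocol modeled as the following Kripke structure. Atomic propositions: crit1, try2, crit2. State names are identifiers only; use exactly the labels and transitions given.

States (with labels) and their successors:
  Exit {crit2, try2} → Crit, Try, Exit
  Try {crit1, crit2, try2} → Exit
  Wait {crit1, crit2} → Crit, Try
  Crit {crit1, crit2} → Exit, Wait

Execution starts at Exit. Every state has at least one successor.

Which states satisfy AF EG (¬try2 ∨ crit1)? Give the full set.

States satisfying EG (¬try2 ∨ crit1): {Wait, Crit}.
States satisfying AF EG (¬try2 ∨ crit1): {Wait, Crit}.

{Wait, Crit}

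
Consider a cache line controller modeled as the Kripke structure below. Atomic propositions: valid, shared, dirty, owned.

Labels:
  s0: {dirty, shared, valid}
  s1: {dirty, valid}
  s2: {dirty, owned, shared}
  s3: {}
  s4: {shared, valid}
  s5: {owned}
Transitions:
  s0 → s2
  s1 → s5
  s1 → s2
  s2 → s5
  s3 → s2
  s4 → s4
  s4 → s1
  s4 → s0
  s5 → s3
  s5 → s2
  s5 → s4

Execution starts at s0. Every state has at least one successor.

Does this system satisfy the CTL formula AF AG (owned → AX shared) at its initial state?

Does not hold

States satisfying AG (owned → AX shared): ∅.
States satisfying AF AG (owned → AX shared): ∅.
There is a path from s0 along which AG (owned → AX shared) never holds.
s0 ∉ Sat(AF AG (owned → AX shared)).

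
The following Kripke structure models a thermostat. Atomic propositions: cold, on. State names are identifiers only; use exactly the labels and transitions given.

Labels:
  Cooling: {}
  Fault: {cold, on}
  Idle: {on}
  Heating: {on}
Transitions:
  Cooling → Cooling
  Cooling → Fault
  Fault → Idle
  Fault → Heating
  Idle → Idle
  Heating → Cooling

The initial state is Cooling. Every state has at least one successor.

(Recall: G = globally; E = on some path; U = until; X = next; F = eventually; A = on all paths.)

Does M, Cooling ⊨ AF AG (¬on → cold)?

States satisfying AG (¬on → cold): {Idle}.
States satisfying AF AG (¬on → cold): {Idle}.
There is a path from Cooling along which AG (¬on → cold) never holds.
Cooling ∉ Sat(AF AG (¬on → cold)).

No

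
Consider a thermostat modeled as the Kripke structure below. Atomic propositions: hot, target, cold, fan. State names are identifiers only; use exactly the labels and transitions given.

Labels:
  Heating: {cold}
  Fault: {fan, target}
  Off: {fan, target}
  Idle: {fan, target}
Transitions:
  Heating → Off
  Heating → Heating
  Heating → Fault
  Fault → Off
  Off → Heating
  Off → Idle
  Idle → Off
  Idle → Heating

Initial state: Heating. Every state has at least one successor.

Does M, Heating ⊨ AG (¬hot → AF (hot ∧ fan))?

States satisfying ¬hot → AF (hot ∧ fan): ∅.
States satisfying AG (¬hot → AF (hot ∧ fan)): ∅.
Fault is reachable from Heating and violates ¬hot → AF (hot ∧ fan), so AG fails at Heating.
Heating ∉ Sat(AG (¬hot → AF (hot ∧ fan))).

Violated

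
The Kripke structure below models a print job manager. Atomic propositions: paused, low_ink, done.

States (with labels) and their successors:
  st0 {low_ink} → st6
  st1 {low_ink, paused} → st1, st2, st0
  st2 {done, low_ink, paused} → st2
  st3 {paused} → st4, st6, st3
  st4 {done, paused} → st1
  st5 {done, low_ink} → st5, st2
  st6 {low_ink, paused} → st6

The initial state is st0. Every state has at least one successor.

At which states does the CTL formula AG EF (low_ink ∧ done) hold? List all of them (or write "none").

{st2, st5}

States satisfying EF (low_ink ∧ done): {st1, st2, st3, st4, st5}.
States satisfying AG EF (low_ink ∧ done): {st2, st5}.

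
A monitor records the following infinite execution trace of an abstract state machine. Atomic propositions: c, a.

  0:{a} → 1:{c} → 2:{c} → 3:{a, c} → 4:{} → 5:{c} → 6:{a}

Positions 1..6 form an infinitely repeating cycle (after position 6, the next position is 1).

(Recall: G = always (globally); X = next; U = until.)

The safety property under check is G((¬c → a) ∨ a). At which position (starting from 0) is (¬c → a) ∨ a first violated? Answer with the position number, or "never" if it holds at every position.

4

Check (¬c → a) ∨ a at each position in order: 0 ✓, 1 ✓, 2 ✓, 3 ✓.
At position 4 the labels are {}, so (¬c → a) ∨ a is false there. This is the first violation.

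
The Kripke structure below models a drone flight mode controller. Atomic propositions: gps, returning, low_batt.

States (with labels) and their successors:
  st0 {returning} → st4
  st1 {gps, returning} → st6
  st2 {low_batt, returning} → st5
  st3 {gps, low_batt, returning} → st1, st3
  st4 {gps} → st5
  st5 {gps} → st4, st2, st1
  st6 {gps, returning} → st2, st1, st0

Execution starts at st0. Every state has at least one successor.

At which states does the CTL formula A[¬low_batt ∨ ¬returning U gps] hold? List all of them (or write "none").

States satisfying ¬low_batt ∨ ¬returning: {st0, st1, st4, st5, st6}.
States satisfying gps: {st1, st3, st4, st5, st6}.
States satisfying A[¬low_batt ∨ ¬returning U gps]: {st0, st1, st3, st4, st5, st6}.

{st0, st1, st3, st4, st5, st6}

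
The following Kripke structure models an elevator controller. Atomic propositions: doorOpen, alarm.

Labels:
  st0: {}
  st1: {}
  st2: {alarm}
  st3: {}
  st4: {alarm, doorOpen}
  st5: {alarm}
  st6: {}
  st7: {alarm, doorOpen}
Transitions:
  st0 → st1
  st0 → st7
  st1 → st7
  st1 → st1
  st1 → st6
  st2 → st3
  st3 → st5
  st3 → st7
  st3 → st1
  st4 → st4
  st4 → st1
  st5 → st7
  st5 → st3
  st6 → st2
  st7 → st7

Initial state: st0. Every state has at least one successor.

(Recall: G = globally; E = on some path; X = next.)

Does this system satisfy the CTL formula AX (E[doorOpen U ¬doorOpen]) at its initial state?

Violated

States satisfying E[doorOpen U ¬doorOpen]: {st0, st1, st2, st3, st4, st5, st6}.
States satisfying AX (E[doorOpen U ¬doorOpen]): {st2, st4, st6}.
st0 ∉ Sat(AX (E[doorOpen U ¬doorOpen])).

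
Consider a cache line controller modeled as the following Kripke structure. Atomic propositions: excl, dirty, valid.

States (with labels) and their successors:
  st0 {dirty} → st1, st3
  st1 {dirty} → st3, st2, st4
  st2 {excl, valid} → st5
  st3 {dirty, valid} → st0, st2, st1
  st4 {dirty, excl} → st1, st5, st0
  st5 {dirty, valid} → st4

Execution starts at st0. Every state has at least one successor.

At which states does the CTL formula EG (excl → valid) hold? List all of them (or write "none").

{st0, st1, st3}

States satisfying excl → valid: {st0, st1, st2, st3, st5}.
States satisfying EG (excl → valid): {st0, st1, st3}.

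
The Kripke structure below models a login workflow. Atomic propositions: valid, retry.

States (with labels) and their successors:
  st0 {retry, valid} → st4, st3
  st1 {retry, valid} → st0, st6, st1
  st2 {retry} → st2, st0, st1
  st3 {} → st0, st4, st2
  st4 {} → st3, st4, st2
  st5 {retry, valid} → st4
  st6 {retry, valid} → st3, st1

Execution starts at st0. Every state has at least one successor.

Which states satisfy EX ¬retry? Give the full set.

States satisfying ¬retry: {st3, st4}.
States satisfying EX ¬retry: {st0, st3, st4, st5, st6}.

{st0, st3, st4, st5, st6}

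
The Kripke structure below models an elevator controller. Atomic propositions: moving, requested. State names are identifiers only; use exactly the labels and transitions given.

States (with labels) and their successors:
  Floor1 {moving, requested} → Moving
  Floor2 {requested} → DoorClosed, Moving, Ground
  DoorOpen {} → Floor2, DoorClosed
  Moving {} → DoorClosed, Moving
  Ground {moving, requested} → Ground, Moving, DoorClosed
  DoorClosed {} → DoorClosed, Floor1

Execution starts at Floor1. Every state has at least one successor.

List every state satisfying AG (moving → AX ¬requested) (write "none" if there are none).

{Floor1, Moving, DoorClosed}

States satisfying moving → AX ¬requested: {Floor1, Floor2, DoorOpen, Moving, DoorClosed}.
States satisfying AG (moving → AX ¬requested): {Floor1, Moving, DoorClosed}.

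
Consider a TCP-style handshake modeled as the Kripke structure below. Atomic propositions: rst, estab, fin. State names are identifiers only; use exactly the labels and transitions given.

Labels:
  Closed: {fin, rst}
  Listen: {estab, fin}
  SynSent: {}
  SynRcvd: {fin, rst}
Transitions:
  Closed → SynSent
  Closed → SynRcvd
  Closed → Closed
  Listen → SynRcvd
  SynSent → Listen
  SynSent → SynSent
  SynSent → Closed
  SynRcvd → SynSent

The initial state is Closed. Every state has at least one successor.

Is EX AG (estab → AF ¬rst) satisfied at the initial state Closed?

States satisfying AG (estab → AF ¬rst): {Closed, Listen, SynSent, SynRcvd}.
States satisfying EX AG (estab → AF ¬rst): {Closed, Listen, SynSent, SynRcvd}.
Closed ∈ Sat(EX AG (estab → AF ¬rst)).

Holds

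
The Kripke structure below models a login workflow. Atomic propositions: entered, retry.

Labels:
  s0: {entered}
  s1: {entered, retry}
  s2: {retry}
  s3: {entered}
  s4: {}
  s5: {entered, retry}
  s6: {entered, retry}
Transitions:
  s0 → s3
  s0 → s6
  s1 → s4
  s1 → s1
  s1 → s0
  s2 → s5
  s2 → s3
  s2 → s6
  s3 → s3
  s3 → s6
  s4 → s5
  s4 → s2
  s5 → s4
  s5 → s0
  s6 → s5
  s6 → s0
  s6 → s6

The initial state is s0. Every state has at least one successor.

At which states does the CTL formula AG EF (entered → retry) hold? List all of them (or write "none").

{s0, s1, s2, s3, s4, s5, s6}

States satisfying EF (entered → retry): {s0, s1, s2, s3, s4, s5, s6}.
States satisfying AG EF (entered → retry): {s0, s1, s2, s3, s4, s5, s6}.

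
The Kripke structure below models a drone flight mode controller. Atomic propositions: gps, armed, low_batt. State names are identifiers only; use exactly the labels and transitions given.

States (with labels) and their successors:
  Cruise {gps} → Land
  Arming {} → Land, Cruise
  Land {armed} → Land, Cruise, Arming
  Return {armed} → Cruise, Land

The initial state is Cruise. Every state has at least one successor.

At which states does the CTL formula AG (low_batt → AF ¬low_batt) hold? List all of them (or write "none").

{Cruise, Arming, Land, Return}

States satisfying low_batt → AF ¬low_batt: {Cruise, Arming, Land, Return}.
States satisfying AG (low_batt → AF ¬low_batt): {Cruise, Arming, Land, Return}.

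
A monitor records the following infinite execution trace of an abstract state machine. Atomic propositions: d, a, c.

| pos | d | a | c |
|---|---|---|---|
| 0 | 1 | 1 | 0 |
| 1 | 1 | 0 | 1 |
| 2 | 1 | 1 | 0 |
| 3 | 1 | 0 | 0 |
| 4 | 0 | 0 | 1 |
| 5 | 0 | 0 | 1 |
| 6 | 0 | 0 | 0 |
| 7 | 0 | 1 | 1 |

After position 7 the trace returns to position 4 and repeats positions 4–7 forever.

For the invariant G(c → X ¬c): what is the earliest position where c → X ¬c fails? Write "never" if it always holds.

Check c → X ¬c at each position in order: 0 ✓, 1 ✓, 2 ✓, 3 ✓.
At position 4 the labels are {c} and the next position 5 has {c}, so c → X ¬c is false there. This is the first violation.

4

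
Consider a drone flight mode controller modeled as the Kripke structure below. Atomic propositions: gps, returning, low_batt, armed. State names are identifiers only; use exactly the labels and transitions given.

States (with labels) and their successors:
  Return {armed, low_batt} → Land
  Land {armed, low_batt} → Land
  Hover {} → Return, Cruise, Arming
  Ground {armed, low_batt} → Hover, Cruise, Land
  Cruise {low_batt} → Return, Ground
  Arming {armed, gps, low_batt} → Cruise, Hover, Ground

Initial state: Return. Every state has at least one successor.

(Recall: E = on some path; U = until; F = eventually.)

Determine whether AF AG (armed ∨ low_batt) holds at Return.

Yes

States satisfying AG (armed ∨ low_batt): {Return, Land}.
States satisfying AF AG (armed ∨ low_batt): {Return, Land}.
Return ∈ Sat(AF AG (armed ∨ low_batt)).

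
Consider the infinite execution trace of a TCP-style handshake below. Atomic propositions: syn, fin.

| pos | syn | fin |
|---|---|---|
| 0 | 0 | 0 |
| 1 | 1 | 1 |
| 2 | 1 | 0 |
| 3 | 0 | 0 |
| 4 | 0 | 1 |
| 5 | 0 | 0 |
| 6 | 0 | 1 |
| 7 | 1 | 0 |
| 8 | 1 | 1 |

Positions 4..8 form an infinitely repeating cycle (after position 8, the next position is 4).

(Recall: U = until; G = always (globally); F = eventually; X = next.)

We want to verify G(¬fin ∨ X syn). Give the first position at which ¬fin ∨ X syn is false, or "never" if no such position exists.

Check ¬fin ∨ X syn at each position in order: 0 ✓, 1 ✓, 2 ✓, 3 ✓.
At position 4 the labels are {fin} and the next position 5 has {}, so ¬fin ∨ X syn is false there. This is the first violation.

4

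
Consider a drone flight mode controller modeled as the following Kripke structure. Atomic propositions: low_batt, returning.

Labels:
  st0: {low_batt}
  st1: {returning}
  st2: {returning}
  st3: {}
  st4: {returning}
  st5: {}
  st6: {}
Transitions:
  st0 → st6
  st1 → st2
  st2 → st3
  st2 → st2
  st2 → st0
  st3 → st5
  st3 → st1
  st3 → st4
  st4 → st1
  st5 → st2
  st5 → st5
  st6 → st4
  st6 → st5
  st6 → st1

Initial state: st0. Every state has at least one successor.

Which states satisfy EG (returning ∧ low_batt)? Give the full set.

States satisfying returning ∧ low_batt: ∅.
States satisfying EG (returning ∧ low_batt): ∅.

none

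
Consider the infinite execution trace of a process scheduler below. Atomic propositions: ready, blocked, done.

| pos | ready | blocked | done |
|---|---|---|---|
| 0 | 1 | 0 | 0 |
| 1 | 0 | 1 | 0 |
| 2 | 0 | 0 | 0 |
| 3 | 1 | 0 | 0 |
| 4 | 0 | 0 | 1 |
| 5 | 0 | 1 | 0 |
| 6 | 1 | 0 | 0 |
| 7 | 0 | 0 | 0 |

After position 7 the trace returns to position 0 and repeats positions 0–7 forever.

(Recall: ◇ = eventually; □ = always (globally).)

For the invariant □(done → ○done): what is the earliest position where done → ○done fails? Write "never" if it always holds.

Check done → ○done at each position in order: 0 ✓, 1 ✓, 2 ✓, 3 ✓.
At position 4 the labels are {done} and the next position 5 has {blocked}, so done → ○done is false there. This is the first violation.

4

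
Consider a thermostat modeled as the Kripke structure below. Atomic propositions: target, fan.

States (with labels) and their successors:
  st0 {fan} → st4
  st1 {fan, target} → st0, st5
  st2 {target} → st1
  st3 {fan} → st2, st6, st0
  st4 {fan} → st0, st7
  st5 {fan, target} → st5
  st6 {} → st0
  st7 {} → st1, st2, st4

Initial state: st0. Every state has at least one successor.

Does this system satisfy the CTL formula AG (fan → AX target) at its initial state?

Does not hold

States satisfying fan → AX target: {st2, st5, st6, st7}.
States satisfying AG (fan → AX target): {st5}.
st0 is reachable from st0 and violates fan → AX target, so AG fails at st0.
st0 ∉ Sat(AG (fan → AX target)).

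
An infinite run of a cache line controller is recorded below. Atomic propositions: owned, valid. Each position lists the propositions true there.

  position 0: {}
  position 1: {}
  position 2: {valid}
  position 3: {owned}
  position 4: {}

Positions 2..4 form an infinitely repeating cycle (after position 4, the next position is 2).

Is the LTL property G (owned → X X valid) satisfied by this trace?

owned → X X valid holds at every position 0..4, and those are all positions ever visited, so G (owned → X X valid) holds.
Positions where owned holds: 3.
Check X X valid at each: 3→ok.

Satisfied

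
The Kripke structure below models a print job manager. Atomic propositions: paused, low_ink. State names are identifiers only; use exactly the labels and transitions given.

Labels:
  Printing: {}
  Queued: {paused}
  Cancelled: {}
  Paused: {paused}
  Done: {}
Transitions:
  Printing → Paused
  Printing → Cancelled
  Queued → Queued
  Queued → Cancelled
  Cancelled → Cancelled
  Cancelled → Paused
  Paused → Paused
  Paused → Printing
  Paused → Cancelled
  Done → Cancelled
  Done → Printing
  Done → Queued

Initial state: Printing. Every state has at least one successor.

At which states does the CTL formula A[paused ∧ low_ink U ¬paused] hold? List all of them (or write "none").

States satisfying paused ∧ low_ink: ∅.
States satisfying ¬paused: {Printing, Cancelled, Done}.
States satisfying A[paused ∧ low_ink U ¬paused]: {Printing, Cancelled, Done}.

{Printing, Cancelled, Done}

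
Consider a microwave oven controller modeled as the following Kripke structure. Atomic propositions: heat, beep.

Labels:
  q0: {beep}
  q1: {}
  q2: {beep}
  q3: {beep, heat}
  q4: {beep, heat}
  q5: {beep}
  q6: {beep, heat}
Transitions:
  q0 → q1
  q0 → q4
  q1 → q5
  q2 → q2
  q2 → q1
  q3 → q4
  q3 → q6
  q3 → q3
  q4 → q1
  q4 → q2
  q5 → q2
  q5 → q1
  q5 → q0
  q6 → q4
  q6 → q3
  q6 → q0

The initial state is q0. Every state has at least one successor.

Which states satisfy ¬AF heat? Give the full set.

States satisfying heat: {q3, q4, q6}.
States satisfying AF heat: {q3, q4, q6}.
States satisfying ¬AF heat: {q0, q1, q2, q5}.

{q0, q1, q2, q5}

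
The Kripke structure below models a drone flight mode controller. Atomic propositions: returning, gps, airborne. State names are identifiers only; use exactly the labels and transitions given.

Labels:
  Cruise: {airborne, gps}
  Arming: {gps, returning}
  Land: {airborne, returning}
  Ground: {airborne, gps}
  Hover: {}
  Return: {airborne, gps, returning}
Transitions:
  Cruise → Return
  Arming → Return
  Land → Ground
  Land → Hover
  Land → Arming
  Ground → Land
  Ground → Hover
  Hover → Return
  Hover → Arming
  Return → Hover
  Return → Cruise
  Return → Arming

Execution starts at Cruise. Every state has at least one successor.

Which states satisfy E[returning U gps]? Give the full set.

States satisfying returning: {Arming, Land, Return}.
States satisfying gps: {Cruise, Arming, Ground, Return}.
States satisfying E[returning U gps]: {Cruise, Arming, Land, Ground, Return}.

{Cruise, Arming, Land, Ground, Return}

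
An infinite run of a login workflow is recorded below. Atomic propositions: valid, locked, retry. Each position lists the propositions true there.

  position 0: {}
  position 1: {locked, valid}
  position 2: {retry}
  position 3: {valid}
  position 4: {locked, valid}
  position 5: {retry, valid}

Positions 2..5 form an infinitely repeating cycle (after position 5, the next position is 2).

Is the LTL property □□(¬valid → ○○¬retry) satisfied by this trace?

□(¬valid → ○○¬retry) must hold at every position from 0 onward. It fails at position 0, so □□(¬valid → ○○¬retry) is false.

Does not hold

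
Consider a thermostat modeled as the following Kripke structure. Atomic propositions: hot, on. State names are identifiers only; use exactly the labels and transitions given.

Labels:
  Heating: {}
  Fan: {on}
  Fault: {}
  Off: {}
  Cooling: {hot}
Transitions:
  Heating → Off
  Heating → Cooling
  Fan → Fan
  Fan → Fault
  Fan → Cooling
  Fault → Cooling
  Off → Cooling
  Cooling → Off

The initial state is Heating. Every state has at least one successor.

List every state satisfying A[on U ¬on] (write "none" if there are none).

{Heating, Fault, Off, Cooling}

States satisfying on: {Fan}.
States satisfying ¬on: {Heating, Fault, Off, Cooling}.
States satisfying A[on U ¬on]: {Heating, Fault, Off, Cooling}.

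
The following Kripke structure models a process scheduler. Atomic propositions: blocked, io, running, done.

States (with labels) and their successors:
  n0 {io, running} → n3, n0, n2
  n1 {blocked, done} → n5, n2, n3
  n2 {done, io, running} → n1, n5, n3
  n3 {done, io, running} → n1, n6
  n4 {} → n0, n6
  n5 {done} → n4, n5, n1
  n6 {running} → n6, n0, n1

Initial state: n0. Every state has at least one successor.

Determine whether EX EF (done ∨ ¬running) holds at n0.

Yes

States satisfying EF (done ∨ ¬running): {n0, n1, n2, n3, n4, n5, n6}.
States satisfying EX EF (done ∨ ¬running): {n0, n1, n2, n3, n4, n5, n6}.
n0 ∈ Sat(EX EF (done ∨ ¬running)).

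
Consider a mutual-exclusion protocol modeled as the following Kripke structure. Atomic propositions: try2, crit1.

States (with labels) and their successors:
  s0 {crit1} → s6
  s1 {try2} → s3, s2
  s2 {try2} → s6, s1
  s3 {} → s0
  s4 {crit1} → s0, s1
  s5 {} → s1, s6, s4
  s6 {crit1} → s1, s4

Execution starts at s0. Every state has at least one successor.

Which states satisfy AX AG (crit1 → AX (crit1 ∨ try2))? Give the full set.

{s0, s1, s2, s3, s4, s5, s6}

States satisfying AG (crit1 → AX (crit1 ∨ try2)): {s0, s1, s2, s3, s4, s5, s6}.
States satisfying AX AG (crit1 → AX (crit1 ∨ try2)): {s0, s1, s2, s3, s4, s5, s6}.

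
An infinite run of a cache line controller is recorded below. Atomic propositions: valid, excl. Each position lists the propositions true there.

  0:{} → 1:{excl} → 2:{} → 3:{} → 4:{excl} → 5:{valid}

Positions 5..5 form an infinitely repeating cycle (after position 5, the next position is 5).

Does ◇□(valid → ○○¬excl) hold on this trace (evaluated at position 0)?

Yes

□(valid → ○○¬excl) holds at position 0, which is reachable from 0, so ◇□(valid → ○○¬excl) holds.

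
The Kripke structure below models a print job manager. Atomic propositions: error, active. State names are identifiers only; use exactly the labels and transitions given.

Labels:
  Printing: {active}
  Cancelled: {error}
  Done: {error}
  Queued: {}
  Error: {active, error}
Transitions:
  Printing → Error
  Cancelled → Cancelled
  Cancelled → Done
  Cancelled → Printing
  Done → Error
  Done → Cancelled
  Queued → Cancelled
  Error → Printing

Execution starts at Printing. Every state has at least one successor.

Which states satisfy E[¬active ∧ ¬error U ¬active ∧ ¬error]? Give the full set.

States satisfying ¬active ∧ ¬error: {Queued}.
States satisfying E[¬active ∧ ¬error U ¬active ∧ ¬error]: {Queued}.

{Queued}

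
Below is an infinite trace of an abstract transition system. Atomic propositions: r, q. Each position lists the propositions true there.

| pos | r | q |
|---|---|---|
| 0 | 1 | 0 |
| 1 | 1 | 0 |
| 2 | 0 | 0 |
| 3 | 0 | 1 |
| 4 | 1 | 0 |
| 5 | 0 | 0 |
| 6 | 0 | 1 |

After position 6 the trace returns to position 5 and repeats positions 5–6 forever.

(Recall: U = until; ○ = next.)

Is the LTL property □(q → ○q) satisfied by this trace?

No

q → ○q must hold at every position from 0 onward. It fails at position 3, so □(q → ○q) is false.
Positions where q holds: 3, 6.
Check ○q at each: 3→fails, 6→fails.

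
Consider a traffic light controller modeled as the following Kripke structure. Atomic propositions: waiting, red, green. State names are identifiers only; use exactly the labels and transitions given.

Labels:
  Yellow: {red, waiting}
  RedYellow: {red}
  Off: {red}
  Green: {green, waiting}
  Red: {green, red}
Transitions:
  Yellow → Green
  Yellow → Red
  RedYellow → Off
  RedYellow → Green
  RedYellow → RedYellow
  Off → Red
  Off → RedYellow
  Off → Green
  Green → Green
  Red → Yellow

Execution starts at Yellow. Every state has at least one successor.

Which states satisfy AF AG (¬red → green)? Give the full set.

{Yellow, RedYellow, Off, Green, Red}

States satisfying AG (¬red → green): {Yellow, RedYellow, Off, Green, Red}.
States satisfying AF AG (¬red → green): {Yellow, RedYellow, Off, Green, Red}.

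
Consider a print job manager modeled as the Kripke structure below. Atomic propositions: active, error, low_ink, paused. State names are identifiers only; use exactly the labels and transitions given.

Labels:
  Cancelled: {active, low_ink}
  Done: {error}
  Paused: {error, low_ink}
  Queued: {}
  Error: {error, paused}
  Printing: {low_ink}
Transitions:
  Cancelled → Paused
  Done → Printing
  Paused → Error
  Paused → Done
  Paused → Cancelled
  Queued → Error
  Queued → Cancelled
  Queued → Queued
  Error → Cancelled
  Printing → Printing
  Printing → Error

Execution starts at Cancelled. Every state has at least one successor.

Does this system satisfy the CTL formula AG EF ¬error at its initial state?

Satisfied

States satisfying EF ¬error: {Cancelled, Done, Paused, Queued, Error, Printing}.
States satisfying AG EF ¬error: {Cancelled, Done, Paused, Queued, Error, Printing}.
Every state reachable from Cancelled satisfies EF ¬error.
Cancelled ∈ Sat(AG EF ¬error).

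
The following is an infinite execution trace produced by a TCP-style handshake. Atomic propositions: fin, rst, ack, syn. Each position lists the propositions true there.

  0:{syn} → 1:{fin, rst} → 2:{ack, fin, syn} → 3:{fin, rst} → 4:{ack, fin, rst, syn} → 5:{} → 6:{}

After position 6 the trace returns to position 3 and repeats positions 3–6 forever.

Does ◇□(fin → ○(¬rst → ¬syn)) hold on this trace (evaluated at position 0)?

Satisfied

□(fin → ○(¬rst → ¬syn)) holds at position 2, which is reachable from 0, so ◇□(fin → ○(¬rst → ¬syn)) holds.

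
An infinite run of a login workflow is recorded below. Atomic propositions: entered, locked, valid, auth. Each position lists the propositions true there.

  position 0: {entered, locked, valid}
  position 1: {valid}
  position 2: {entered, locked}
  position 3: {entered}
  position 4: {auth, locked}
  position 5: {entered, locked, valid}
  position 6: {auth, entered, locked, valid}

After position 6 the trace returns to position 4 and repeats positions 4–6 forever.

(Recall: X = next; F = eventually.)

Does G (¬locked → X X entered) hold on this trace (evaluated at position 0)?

¬locked → X X entered holds at every position 0..6, and those are all positions ever visited, so G (¬locked → X X entered) holds.
Positions where ¬locked holds: 1, 3.
Check X X entered at each: 1→ok, 3→ok.

Satisfied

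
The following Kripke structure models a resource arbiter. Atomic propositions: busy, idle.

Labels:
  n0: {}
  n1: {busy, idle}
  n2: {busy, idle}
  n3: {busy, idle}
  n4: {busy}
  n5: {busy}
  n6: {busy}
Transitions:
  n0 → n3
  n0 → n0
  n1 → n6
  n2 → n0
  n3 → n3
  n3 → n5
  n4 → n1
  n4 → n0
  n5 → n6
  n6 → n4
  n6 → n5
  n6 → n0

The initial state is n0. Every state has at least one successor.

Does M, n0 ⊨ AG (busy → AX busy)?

No

States satisfying busy → AX busy: {n0, n1, n3, n5}.
States satisfying AG (busy → AX busy): ∅.
n4 is reachable from n0 and violates busy → AX busy, so AG fails at n0.
n0 ∉ Sat(AG (busy → AX busy)).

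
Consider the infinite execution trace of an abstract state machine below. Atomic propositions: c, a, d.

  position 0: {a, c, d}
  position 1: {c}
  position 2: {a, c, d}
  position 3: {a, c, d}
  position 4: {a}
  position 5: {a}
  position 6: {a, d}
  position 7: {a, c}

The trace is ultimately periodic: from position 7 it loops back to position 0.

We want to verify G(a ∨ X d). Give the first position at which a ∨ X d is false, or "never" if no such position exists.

a ∨ X d holds at every position 0..7, and those are all the positions the trace ever visits, so the invariant G(a ∨ X d) is never violated.

never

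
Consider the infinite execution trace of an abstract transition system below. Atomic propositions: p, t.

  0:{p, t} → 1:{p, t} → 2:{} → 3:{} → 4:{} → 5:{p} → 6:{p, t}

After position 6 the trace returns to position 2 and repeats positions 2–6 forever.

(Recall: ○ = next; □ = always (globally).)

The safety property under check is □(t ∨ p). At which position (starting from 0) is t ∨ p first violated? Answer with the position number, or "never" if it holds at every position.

2

Check t ∨ p at each position in order: 0 ✓, 1 ✓.
At position 2 the labels are {}, so t ∨ p is false there. This is the first violation.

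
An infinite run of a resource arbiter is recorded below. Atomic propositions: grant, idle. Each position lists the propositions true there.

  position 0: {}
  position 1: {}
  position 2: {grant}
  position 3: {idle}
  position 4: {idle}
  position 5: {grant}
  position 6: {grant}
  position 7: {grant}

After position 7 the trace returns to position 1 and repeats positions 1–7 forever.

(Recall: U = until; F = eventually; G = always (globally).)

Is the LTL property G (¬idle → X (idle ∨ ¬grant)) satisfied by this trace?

¬idle → X (idle ∨ ¬grant) must hold at every position from 0 onward. It fails at position 1, so G (¬idle → X (idle ∨ ¬grant)) is false.
Positions where ¬idle holds: 0, 1, 2, 5, 6, 7.
Check X (idle ∨ ¬grant) at each: 0→ok, 1→fails, 2→ok, 5→fails, 6→fails, 7→ok.

Does not hold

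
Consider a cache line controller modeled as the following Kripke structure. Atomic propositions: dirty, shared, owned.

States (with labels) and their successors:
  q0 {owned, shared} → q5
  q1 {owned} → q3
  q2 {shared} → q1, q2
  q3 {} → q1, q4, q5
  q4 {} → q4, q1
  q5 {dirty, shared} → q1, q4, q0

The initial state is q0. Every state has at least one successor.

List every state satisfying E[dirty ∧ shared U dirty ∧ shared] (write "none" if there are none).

States satisfying dirty ∧ shared: {q5}.
States satisfying E[dirty ∧ shared U dirty ∧ shared]: {q5}.

{q5}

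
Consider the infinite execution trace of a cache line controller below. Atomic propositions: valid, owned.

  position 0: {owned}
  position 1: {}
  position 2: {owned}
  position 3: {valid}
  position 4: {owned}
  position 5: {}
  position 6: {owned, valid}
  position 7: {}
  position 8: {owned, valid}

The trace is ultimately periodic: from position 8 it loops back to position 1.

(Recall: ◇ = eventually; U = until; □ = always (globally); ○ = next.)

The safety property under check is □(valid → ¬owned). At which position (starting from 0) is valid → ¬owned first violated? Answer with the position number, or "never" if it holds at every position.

Check valid → ¬owned at each position in order: 0 ✓, 1 ✓, 2 ✓, 3 ✓, 4 ✓, 5 ✓.
At position 6 the labels are {owned, valid}, so valid → ¬owned is false there. This is the first violation.

6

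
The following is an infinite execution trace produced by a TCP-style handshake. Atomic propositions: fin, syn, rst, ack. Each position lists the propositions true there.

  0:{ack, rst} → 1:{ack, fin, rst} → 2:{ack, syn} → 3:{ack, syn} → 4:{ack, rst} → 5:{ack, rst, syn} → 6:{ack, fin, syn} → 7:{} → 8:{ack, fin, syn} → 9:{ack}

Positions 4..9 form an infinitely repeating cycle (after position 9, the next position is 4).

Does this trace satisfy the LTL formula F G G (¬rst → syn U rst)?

Does not hold

G G (¬rst → syn U rst) is false at every position 0..9, so it never becomes true and F G G (¬rst → syn U rst) fails.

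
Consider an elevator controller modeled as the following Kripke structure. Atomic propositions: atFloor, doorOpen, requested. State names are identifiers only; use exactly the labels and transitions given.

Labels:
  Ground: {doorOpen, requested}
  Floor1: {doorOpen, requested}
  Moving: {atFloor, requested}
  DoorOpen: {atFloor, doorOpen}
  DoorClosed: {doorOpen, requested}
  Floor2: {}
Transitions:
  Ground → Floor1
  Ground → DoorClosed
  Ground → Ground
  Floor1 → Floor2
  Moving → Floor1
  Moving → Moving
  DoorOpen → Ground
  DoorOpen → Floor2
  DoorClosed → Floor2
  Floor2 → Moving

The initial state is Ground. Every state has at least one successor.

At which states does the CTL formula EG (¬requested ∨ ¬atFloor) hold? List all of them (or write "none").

States satisfying ¬requested ∨ ¬atFloor: {Ground, Floor1, DoorOpen, DoorClosed, Floor2}.
States satisfying EG (¬requested ∨ ¬atFloor): {Ground, DoorOpen}.

{Ground, DoorOpen}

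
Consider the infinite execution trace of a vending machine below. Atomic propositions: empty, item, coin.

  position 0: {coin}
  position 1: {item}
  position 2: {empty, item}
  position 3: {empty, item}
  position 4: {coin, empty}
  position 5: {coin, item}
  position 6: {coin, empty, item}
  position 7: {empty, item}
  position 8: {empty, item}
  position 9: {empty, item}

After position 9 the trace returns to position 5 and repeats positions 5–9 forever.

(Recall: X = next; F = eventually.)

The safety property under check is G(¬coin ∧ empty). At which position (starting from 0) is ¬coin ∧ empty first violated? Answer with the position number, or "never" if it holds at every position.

At position 0 the labels are {coin}, so ¬coin ∧ empty is false there. This is the first violation.

0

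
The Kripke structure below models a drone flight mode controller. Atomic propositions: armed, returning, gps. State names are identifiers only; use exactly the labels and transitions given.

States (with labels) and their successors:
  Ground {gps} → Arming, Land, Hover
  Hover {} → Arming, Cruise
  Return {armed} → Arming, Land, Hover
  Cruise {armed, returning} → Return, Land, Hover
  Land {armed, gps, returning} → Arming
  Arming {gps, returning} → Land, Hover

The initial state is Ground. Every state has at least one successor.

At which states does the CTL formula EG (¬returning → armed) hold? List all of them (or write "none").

States satisfying ¬returning → armed: {Return, Cruise, Land, Arming}.
States satisfying EG (¬returning → armed): {Return, Cruise, Land, Arming}.

{Return, Cruise, Land, Arming}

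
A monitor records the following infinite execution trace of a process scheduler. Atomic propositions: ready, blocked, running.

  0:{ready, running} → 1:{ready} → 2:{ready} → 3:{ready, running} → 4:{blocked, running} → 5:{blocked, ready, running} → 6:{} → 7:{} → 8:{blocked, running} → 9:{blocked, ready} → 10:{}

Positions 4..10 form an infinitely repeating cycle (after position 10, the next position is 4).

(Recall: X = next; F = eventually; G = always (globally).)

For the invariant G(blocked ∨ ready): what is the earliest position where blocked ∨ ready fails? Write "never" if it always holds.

6

Check blocked ∨ ready at each position in order: 0 ✓, 1 ✓, 2 ✓, 3 ✓, 4 ✓, 5 ✓.
At position 6 the labels are {}, so blocked ∨ ready is false there. This is the first violation.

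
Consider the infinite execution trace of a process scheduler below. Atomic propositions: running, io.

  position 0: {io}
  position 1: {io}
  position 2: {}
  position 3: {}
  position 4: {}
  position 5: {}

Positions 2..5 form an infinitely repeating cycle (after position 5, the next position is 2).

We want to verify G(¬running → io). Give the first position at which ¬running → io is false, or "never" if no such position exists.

Check ¬running → io at each position in order: 0 ✓, 1 ✓.
At position 2 the labels are {}, so ¬running → io is false there. This is the first violation.

2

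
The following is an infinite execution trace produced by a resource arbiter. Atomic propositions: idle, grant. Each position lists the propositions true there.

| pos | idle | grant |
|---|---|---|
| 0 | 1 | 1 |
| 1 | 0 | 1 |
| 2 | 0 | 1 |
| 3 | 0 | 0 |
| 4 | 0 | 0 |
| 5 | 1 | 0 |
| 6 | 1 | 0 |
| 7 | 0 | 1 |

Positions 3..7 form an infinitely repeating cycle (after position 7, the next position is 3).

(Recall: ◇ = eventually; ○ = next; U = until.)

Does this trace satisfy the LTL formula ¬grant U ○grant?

Holds

Walking from position 0: ○grant first holds at position 0, and ¬grant holds at every earlier position along the way, so ¬grant U ○grant holds.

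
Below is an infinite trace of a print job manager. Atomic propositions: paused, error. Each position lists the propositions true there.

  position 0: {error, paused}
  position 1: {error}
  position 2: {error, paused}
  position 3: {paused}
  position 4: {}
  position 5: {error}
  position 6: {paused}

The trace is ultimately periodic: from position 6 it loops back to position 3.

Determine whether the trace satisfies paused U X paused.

Walking from position 0: X paused first holds at position 1, and paused holds at every earlier position along the way, so paused U X paused holds.

Holds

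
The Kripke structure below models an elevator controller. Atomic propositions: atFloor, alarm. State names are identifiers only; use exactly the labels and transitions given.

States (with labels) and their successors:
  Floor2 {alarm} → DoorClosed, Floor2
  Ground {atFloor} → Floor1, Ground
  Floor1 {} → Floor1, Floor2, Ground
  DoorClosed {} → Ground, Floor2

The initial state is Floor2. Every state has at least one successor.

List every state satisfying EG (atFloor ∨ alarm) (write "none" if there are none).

{Floor2, Ground}

States satisfying atFloor ∨ alarm: {Floor2, Ground}.
States satisfying EG (atFloor ∨ alarm): {Floor2, Ground}.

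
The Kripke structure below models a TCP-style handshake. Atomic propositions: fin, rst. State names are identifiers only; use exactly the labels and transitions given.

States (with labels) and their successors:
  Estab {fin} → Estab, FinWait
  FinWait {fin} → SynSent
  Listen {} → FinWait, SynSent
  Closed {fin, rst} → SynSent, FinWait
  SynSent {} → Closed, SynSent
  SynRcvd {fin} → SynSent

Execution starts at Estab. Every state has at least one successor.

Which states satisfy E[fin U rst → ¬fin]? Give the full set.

{Estab, FinWait, Listen, Closed, SynSent, SynRcvd}

States satisfying fin: {Estab, FinWait, Closed, SynRcvd}.
States satisfying rst → ¬fin: {Estab, FinWait, Listen, SynSent, SynRcvd}.
States satisfying E[fin U rst → ¬fin]: {Estab, FinWait, Listen, Closed, SynSent, SynRcvd}.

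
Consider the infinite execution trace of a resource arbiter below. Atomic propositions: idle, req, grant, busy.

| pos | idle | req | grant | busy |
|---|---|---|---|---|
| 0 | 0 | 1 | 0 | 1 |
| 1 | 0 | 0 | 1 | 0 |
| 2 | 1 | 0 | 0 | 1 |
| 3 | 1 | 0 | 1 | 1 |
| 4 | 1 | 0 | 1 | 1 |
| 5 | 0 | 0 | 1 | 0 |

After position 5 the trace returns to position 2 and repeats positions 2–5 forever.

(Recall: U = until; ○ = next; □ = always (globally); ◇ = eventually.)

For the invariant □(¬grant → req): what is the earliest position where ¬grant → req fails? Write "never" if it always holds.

Check ¬grant → req at each position in order: 0 ✓, 1 ✓.
At position 2 the labels are {busy, idle}, so ¬grant → req is false there. This is the first violation.

2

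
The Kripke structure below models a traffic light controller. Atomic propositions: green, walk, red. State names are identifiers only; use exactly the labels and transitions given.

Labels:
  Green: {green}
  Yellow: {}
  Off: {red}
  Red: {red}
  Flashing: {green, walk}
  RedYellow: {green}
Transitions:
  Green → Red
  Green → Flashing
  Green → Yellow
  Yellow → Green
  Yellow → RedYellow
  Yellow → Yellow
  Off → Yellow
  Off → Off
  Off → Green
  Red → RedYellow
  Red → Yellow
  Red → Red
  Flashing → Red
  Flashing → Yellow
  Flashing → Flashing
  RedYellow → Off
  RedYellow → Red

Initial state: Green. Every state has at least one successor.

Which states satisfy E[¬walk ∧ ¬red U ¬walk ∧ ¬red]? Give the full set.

States satisfying ¬walk ∧ ¬red: {Green, Yellow, RedYellow}.
States satisfying E[¬walk ∧ ¬red U ¬walk ∧ ¬red]: {Green, Yellow, RedYellow}.

{Green, Yellow, RedYellow}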